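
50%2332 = 50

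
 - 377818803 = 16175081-393993884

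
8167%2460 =787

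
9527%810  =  617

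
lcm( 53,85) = 4505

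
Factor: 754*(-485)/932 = - 2^( - 1)*5^1 * 13^1*29^1*97^1*233^( - 1) = - 182845/466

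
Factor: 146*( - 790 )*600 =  - 2^5 *3^1*5^3*73^1*79^1 = -69204000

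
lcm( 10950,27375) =54750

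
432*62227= 26882064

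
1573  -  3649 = -2076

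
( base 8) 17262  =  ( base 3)101210001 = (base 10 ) 7858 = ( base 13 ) 3766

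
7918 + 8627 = 16545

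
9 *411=3699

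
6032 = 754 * 8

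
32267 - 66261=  - 33994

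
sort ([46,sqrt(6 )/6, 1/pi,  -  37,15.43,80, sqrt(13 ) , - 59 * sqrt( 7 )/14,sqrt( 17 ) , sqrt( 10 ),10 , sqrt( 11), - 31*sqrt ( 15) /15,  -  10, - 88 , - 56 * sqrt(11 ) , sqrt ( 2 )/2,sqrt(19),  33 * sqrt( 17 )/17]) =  [ - 56* sqrt( 11 ), - 88, - 37 , - 59* sqrt(7)/14 , - 10, - 31*sqrt(15 )/15,1/pi,sqrt(6)/6 , sqrt(2 ) /2 , sqrt(10) , sqrt(11), sqrt(13)  ,  sqrt( 17 ), sqrt( 19),33*sqrt(17) /17, 10, 15.43, 46,80] 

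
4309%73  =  2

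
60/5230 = 6/523 = 0.01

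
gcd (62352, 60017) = 1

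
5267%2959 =2308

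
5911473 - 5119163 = 792310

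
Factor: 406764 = 2^2*3^2*11299^1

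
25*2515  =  62875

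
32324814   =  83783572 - 51458758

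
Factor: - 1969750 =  - 2^1 * 5^3*7879^1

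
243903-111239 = 132664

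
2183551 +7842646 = 10026197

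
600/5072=75/634 = 0.12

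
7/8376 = 7/8376 = 0.00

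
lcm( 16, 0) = 0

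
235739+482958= 718697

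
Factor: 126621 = 3^2*  11^1*1279^1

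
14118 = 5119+8999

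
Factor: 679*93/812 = 2^(-2 )*3^1 * 29^(-1)*31^1  *97^1  =  9021/116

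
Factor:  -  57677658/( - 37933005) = 19225886/12644335 =2^1*5^( - 1)*11^ ( - 1 )*359^1*26777^1*229897^ ( - 1 )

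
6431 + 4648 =11079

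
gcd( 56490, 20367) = 3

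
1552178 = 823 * 1886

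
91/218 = 91/218   =  0.42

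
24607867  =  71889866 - 47281999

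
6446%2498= 1450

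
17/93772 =1/5516 = 0.00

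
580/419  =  580/419= 1.38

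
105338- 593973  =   - 488635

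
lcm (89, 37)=3293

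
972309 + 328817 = 1301126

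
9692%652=564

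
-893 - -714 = -179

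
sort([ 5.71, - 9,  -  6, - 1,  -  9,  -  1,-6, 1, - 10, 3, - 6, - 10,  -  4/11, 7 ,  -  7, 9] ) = [ - 10, - 10, - 9,-9,  -  7, - 6,  -  6,-6, - 1 ,-1,  -  4/11 , 1 , 3,5.71,  7,9 ] 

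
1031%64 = 7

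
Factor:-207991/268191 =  - 3^(-4)*11^(-1 )*691^1 = - 691/891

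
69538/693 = 9934/99 =100.34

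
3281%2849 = 432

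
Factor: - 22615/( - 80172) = 2^( - 2) * 3^( - 2)*5^1*17^( - 1) * 131^( - 1) * 4523^1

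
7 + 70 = 77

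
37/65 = 37/65 = 0.57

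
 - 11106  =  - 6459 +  - 4647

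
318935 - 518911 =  - 199976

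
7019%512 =363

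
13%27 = 13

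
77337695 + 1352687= 78690382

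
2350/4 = 1175/2 = 587.50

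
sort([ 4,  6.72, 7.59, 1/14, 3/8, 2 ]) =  [ 1/14, 3/8, 2,  4, 6.72,7.59] 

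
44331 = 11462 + 32869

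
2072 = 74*28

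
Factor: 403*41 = 16523 =13^1*31^1  *41^1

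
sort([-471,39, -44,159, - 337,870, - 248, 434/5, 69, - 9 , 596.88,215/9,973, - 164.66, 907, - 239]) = [ - 471, - 337,-248, - 239  ,-164.66 , - 44, - 9,215/9,39,69,434/5,159  ,  596.88, 870,  907, 973]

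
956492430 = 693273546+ 263218884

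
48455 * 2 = 96910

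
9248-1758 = 7490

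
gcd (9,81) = 9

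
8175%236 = 151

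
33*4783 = 157839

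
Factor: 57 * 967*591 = 3^2*19^1 * 197^1*967^1 = 32575329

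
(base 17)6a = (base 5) 422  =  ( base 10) 112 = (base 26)48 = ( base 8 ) 160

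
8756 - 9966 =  - 1210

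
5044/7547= 5044/7547= 0.67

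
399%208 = 191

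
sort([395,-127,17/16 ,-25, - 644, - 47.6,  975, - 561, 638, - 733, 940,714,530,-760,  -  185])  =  [ - 760, - 733, - 644, - 561, - 185,- 127,- 47.6, - 25,17/16,395,530, 638 , 714, 940,975]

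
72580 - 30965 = 41615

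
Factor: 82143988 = 2^2*211^1*97327^1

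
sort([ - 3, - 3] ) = [-3, - 3 ] 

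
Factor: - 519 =  -  3^1*173^1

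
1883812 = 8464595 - 6580783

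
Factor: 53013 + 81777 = 134790 = 2^1*  3^1*5^1*4493^1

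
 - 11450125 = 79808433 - 91258558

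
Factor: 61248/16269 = 64/17 = 2^6*17^( - 1)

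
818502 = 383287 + 435215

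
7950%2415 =705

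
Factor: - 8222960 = -2^4*5^1*23^1*41^1 * 109^1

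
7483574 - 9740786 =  - 2257212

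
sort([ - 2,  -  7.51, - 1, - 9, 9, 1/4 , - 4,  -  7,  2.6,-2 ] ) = [-9,  -  7.51,-7, - 4, - 2,-2, - 1,1/4, 2.6,9 ]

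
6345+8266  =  14611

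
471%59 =58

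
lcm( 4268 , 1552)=17072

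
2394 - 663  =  1731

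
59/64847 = 59/64847 = 0.00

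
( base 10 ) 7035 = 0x1b7b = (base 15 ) 2140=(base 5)211120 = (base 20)HBF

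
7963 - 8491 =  - 528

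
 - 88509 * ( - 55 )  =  4867995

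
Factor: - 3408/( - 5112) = 2/3 = 2^1*3^ ( - 1 )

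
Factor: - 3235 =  - 5^1*647^1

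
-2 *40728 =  - 81456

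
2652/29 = 91+13/29 =91.45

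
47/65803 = 47/65803 =0.00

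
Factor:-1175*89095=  - 104686625  =  - 5^3*47^1*103^1*173^1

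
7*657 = 4599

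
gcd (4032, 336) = 336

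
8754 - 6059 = 2695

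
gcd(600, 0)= 600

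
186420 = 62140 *3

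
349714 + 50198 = 399912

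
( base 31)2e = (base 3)2211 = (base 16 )4c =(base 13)5B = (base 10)76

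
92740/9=92740/9 = 10304.44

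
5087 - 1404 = 3683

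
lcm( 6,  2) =6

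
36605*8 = 292840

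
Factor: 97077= 3^1*32359^1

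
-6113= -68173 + 62060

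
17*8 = 136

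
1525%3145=1525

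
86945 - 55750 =31195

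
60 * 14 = 840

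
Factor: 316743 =3^1*7^1*15083^1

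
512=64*8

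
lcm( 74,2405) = 4810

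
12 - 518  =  -506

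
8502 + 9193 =17695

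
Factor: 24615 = 3^2*5^1*547^1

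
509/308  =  1 + 201/308 = 1.65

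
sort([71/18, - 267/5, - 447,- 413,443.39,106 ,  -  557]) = [ - 557, -447,  -  413 , - 267/5, 71/18,106,443.39 ] 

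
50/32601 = 50/32601 = 0.00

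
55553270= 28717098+26836172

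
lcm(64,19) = 1216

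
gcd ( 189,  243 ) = 27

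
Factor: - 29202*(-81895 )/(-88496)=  - 2^ ( - 3)*3^1*5^1*11^1*31^1*157^1*1489^1 * 5531^( - 1 ) =- 1195748895/44248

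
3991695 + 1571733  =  5563428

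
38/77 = 38/77=0.49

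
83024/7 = 83024/7 =11860.57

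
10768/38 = 283 + 7/19 = 283.37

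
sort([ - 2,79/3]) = [ - 2 , 79/3 ] 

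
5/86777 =5/86777 =0.00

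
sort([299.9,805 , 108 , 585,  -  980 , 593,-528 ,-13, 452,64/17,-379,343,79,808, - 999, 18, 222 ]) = [ - 999,-980, - 528,-379, - 13,64/17,  18,79 , 108,222, 299.9, 343 , 452,585, 593,805, 808]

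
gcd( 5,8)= 1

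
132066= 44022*3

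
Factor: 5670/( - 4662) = - 45/37 = -3^2*5^1*37^( - 1) 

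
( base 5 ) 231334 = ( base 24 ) ebg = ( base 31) 8L5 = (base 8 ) 20230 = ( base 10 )8344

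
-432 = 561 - 993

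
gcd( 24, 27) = 3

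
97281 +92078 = 189359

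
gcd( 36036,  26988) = 156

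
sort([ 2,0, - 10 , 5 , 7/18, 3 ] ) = [ - 10, 0,  7/18, 2,3,  5]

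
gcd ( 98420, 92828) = 4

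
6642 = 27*246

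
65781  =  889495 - 823714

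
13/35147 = 13/35147 = 0.00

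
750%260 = 230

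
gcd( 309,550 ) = 1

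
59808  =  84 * 712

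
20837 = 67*311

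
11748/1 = 11748= 11748.00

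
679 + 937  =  1616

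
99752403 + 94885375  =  194637778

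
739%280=179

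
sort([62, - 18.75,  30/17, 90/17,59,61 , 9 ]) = [ - 18.75 , 30/17, 90/17, 9, 59,61, 62]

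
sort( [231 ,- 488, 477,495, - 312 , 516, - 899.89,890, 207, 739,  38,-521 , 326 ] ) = [ - 899.89 , - 521, - 488, - 312, 38, 207, 231, 326, 477, 495,516, 739,890 ]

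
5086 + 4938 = 10024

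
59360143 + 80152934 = 139513077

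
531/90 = 5 + 9/10 = 5.90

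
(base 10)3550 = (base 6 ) 24234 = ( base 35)2VF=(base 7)13231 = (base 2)110111011110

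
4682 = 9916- 5234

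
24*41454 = 994896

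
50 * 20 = 1000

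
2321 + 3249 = 5570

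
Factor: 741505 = 5^1*148301^1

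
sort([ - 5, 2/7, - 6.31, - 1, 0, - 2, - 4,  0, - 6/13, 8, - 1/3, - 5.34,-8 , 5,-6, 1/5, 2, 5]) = [ - 8, - 6.31, - 6, - 5.34, - 5, - 4,  -  2, -1 , - 6/13, - 1/3,0,0, 1/5, 2/7,2, 5,  5, 8]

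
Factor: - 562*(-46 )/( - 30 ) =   -  12926/15 =- 2^1*3^ ( - 1)*5^( - 1)*23^1*281^1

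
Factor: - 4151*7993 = - 7^1 * 593^1*7993^1 = - 33178943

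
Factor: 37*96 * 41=2^5*3^1*37^1*41^1 = 145632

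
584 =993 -409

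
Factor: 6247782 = 2^1 *3^2 *347099^1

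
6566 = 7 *938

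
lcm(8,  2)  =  8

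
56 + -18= 38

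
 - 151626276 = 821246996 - 972873272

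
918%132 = 126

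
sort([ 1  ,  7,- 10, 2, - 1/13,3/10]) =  [-10,  -  1/13,  3/10, 1,2,7 ]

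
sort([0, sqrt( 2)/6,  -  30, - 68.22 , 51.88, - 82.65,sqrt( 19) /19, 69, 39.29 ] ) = [ - 82.65, - 68.22, - 30, 0, sqrt( 19) /19,sqrt( 2 )/6,39.29, 51.88, 69 ]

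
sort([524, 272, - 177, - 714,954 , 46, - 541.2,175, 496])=[ - 714, - 541.2,  -  177, 46, 175,272 , 496, 524,954]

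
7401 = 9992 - 2591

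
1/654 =1/654=   0.00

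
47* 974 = 45778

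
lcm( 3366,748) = 6732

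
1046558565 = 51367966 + 995190599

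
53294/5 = 10658 + 4/5  =  10658.80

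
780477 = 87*8971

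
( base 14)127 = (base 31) 7e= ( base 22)ab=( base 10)231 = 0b11100111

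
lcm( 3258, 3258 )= 3258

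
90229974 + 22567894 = 112797868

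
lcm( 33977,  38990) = 2378390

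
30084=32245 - 2161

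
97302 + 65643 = 162945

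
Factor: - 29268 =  - 2^2*3^3*271^1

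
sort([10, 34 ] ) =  [ 10, 34]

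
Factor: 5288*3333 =2^3*3^1*11^1*101^1  *661^1= 17624904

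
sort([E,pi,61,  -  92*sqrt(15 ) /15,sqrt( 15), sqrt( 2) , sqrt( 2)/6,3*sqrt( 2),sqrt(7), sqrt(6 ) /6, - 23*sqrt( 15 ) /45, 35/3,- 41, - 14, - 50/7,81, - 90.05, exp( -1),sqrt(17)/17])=[  -  90.05, - 41, - 92*sqrt( 15) /15, - 14, - 50/7, - 23*sqrt( 15)/45, sqrt( 2) /6,sqrt( 17) /17,exp( - 1),sqrt (6)/6,sqrt(2), sqrt( 7),E,pi,sqrt(15),  3*sqrt( 2), 35/3, 61,81 ] 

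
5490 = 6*915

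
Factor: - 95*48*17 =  - 77520 = -2^4*3^1*5^1*17^1*19^1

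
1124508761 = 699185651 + 425323110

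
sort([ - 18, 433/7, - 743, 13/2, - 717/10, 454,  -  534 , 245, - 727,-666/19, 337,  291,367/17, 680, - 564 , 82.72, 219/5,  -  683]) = [ - 743, - 727,-683, - 564, - 534,  -  717/10,  -  666/19 ,  -  18,13/2 , 367/17,  219/5, 433/7, 82.72, 245,291,337 , 454,680 ] 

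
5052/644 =1263/161 = 7.84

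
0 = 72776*0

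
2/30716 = 1/15358=   0.00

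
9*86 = 774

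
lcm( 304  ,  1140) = 4560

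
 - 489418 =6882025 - 7371443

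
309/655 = 309/655 = 0.47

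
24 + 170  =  194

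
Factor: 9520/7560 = 2^1*3^ ( - 3 )*17^1  =  34/27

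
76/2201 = 76/2201=0.03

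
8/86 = 4/43 = 0.09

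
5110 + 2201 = 7311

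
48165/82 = 48165/82 = 587.38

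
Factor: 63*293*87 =1605933  =  3^3 * 7^1* 29^1*293^1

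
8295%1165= 140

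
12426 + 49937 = 62363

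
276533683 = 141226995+135306688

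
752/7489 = 752/7489 =0.10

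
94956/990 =15826/165 = 95.92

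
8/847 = 8/847 = 0.01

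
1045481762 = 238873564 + 806608198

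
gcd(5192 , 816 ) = 8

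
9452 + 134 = 9586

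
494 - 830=  -  336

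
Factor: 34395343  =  34395343^1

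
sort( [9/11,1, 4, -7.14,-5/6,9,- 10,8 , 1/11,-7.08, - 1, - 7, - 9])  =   [ - 10, - 9,-7.14,-7.08,- 7, - 1,-5/6,1/11, 9/11, 1,4, 8,9 ] 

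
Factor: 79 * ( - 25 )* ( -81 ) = 3^4*5^2*79^1= 159975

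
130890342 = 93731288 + 37159054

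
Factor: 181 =181^1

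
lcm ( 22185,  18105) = 1575135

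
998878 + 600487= 1599365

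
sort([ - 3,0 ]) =[ - 3,0]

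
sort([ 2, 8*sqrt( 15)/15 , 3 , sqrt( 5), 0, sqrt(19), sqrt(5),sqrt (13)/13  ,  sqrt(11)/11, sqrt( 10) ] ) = [0, sqrt (13) /13,  sqrt(11)/11, 2, 8*sqrt(15) /15,sqrt ( 5), sqrt(5 ), 3, sqrt(10),sqrt( 19)]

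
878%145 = 8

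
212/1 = 212 = 212.00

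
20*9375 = 187500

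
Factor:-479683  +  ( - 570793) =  - 1050476 = -2^2*7^1*37517^1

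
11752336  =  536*21926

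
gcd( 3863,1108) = 1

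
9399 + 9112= 18511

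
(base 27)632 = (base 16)1169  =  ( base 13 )204B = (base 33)432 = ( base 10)4457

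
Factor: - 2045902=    - 2^1* 401^1*2551^1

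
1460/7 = 1460/7 = 208.57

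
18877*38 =717326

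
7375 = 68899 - 61524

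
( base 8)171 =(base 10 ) 121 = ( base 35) 3g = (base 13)94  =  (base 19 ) 67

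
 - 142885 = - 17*8405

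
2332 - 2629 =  - 297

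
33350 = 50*667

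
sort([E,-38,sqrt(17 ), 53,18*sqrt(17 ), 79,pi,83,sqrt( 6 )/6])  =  [-38,sqrt(6 )/6, E, pi,sqrt(17), 53 , 18*sqrt( 17 ), 79, 83]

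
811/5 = 162 + 1/5 =162.20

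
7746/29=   7746/29= 267.10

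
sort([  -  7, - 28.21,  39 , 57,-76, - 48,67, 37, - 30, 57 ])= [ - 76, - 48, - 30 , - 28.21, - 7 , 37 , 39,  57,  57, 67]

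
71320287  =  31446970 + 39873317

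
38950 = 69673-30723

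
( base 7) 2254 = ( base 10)823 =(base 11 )689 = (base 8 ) 1467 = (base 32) pn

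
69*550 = 37950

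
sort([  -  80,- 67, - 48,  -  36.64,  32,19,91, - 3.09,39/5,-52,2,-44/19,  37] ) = [  -  80 , - 67,- 52,-48, - 36.64,  -  3.09, - 44/19,2, 39/5,19,32, 37, 91 ] 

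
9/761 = 9/761  =  0.01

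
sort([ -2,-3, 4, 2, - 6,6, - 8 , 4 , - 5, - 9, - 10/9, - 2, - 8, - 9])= [-9, - 9, - 8, -8,-6, - 5, - 3, - 2, - 2, - 10/9, 2 , 4,4,  6 ]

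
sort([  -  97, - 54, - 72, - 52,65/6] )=[ - 97, - 72, - 54, - 52,65/6 ]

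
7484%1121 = 758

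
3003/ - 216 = -14 + 7/72 = - 13.90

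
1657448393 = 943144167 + 714304226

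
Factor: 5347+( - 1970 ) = 3377=11^1*307^1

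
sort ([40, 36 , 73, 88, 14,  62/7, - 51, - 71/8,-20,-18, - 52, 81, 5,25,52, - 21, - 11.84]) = [-52, -51, - 21 ,-20,-18, - 11.84, - 71/8, 5, 62/7,  14,  25,36, 40, 52, 73,81,88]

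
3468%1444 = 580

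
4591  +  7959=12550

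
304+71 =375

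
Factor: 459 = 3^3*17^1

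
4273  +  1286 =5559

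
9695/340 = 1939/68 = 28.51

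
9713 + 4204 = 13917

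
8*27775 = 222200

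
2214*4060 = 8988840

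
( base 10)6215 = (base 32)627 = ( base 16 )1847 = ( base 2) 1100001000111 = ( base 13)2aa1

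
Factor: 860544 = 2^7*3^4*83^1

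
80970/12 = 13495/2 = 6747.50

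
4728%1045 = 548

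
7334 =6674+660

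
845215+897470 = 1742685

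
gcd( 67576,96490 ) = 2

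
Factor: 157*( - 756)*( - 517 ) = 2^2*3^3*7^1 * 11^1*47^1*157^1 = 61363764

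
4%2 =0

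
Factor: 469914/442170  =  271/255  =  3^( - 1)*5^(-1)*17^(-1 )*271^1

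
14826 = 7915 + 6911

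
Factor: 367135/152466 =2^( - 1)*3^( - 1)*5^1* 101^1*727^1*25411^( - 1 )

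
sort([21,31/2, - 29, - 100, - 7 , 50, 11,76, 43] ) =[ - 100,  -  29,  -  7,11,31/2,21, 43 , 50 , 76 ] 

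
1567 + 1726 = 3293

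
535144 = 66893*8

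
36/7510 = 18/3755 = 0.00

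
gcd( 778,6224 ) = 778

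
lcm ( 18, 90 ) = 90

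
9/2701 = 9/2701 = 0.00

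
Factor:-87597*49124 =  - 4303115028=- 2^2 * 3^2*9733^1 * 12281^1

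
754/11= 68 + 6/11 = 68.55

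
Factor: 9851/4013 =4013^(  -  1)*9851^1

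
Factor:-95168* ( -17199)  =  2^6*3^3*7^2*13^1*1487^1 = 1636794432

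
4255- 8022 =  - 3767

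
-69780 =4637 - 74417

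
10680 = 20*534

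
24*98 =2352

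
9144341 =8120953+1023388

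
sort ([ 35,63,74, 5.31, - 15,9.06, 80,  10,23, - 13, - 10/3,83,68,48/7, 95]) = [ - 15, -13, - 10/3,5.31,48/7,9.06, 10,  23,35,63, 68,74,80, 83,  95]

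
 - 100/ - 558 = 50/279=0.18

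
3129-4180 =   -  1051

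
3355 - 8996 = - 5641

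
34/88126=17/44063=0.00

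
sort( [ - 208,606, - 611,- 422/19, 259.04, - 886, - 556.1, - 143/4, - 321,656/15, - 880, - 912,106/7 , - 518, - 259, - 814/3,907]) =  [ - 912, - 886, - 880, - 611, - 556.1, - 518, - 321, - 814/3, - 259, - 208 , - 143/4, - 422/19 , 106/7,656/15 , 259.04,606,907]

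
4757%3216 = 1541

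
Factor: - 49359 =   -  3^1*16453^1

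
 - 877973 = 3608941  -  4486914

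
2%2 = 0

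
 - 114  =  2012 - 2126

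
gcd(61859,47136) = 1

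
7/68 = 7/68 = 0.10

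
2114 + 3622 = 5736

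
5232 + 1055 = 6287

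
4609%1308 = 685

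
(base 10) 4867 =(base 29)5mo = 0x1303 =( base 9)6607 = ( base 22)a15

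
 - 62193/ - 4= 62193/4=15548.25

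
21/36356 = 21/36356 = 0.00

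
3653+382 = 4035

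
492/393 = 164/131 = 1.25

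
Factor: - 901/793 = -13^( - 1 )*17^1*53^1*61^( - 1) 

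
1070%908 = 162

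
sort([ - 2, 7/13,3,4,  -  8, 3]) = [ - 8, - 2, 7/13, 3, 3,4]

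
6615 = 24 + 6591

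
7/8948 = 7/8948 =0.00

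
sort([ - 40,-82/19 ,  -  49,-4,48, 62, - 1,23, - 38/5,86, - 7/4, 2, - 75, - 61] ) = [ -75, - 61, - 49, - 40, - 38/5, - 82/19, - 4 , - 7/4, - 1,2, 23, 48,  62, 86] 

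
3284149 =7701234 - 4417085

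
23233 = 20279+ 2954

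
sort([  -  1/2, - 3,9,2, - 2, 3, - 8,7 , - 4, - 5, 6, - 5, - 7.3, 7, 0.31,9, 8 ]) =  [ - 8, - 7.3, - 5,- 5, - 4,-3,-2, - 1/2,0.31, 2, 3,6  ,  7, 7, 8,9,9]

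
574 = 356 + 218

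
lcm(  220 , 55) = 220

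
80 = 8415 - 8335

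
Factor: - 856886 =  - 2^1*563^1 *761^1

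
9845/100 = 98 + 9/20 = 98.45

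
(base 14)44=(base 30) 20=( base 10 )60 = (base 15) 40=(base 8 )74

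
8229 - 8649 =-420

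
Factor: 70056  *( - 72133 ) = - 5053349448=- 2^3*3^2*7^1*53^1 * 139^1*  1361^1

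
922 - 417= 505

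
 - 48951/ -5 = 9790 + 1/5 = 9790.20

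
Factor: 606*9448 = 5725488 =2^4*3^1*101^1*1181^1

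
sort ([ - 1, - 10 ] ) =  [ - 10,  -  1] 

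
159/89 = 159/89  =  1.79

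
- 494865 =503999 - 998864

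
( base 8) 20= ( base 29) g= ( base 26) g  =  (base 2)10000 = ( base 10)16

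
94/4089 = 2/87 = 0.02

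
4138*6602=27319076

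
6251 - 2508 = 3743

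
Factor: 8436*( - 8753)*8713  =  -2^2 * 3^1 * 19^1 * 37^1 * 8713^1*8753^1 =- 643370603604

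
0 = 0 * 7309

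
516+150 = 666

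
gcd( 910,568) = 2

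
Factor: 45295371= 3^2*11^1*31^1*14759^1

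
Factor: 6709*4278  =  2^1*3^1* 23^1*31^1 * 6709^1=28701102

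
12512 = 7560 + 4952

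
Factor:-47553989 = -7^1*47^1*144541^1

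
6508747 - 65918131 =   -  59409384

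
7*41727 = 292089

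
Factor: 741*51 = 3^2*13^1*17^1*19^1 =37791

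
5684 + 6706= 12390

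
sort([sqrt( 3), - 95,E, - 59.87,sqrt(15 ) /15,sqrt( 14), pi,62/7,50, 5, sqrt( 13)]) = [ - 95, - 59.87,sqrt(15 )/15,sqrt( 3 ),  E, pi, sqrt( 13 ),  sqrt( 14) , 5,62/7,50 ]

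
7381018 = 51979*142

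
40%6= 4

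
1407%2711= 1407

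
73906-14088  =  59818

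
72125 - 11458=60667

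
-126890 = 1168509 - 1295399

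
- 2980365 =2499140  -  5479505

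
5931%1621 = 1068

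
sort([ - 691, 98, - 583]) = [ - 691 , - 583,98 ]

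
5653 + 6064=11717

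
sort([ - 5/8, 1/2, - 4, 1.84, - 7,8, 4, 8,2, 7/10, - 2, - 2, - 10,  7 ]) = [ - 10, -7, - 4, - 2, - 2, - 5/8,1/2, 7/10, 1.84, 2,4, 7, 8, 8]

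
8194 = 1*8194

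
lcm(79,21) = 1659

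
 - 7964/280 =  - 29 + 39/70 = - 28.44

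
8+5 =13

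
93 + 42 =135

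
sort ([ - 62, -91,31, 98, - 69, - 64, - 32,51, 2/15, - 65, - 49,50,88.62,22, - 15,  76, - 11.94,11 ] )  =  [  -  91,  -  69 , - 65, - 64,  -  62,-49,  -  32, - 15, - 11.94,2/15,11,22,31,  50, 51,76,88.62,98] 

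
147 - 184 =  - 37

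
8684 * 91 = 790244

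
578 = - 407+985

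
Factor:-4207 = -7^1*601^1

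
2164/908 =2 + 87/227=2.38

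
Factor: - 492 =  - 2^2 *3^1*41^1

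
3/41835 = 1/13945 = 0.00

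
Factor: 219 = 3^1 * 73^1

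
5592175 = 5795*965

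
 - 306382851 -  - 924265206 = 617882355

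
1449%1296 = 153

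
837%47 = 38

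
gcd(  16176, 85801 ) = 1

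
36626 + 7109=43735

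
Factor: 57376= 2^5*11^1 * 163^1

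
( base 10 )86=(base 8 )126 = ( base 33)2k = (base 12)72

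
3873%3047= 826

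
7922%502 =392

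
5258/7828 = 2629/3914 = 0.67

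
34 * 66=2244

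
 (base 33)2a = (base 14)56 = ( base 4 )1030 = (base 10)76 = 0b1001100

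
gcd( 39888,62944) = 16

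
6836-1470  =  5366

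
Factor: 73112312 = 2^3*7^2*13^1*14347^1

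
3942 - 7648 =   -  3706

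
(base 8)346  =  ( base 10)230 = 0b11100110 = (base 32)76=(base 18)ce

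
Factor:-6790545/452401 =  - 3^2 * 5^1 * 150901^1*452401^( - 1)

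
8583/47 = 182 + 29/47= 182.62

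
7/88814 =7/88814 = 0.00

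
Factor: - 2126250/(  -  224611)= 2^1*3^5*5^4*7^1*224611^(  -  1 )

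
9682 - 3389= 6293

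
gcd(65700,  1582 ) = 2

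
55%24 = 7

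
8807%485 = 77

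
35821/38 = 942 + 25/38 =942.66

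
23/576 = 23/576= 0.04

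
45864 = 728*63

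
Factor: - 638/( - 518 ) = 7^(-1)*11^1*29^1*37^( - 1) = 319/259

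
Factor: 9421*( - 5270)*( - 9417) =467541525390 = 2^1*3^1*5^1*17^1*31^1*43^1* 73^1 * 9421^1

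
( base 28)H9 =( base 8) 745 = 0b111100101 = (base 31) FK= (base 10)485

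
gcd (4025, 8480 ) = 5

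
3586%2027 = 1559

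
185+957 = 1142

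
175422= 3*58474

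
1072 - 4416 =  - 3344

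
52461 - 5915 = 46546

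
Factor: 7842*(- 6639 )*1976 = -102876563088 = -2^4 *3^2*13^1* 19^1*1307^1*2213^1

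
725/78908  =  725/78908 = 0.01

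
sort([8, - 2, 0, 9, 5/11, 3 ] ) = [  -  2,0, 5/11, 3,8, 9] 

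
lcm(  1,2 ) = 2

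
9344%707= 153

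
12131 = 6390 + 5741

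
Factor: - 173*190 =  - 2^1*5^1*19^1*173^1 = - 32870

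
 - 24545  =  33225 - 57770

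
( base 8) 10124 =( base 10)4180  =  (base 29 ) 4s4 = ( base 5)113210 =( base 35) 3EF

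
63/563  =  63/563= 0.11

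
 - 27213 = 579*( - 47 )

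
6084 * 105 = 638820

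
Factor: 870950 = 2^1*5^2*17419^1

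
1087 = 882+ 205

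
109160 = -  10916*( - 10)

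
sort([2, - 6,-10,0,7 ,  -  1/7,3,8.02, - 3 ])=[-10,  -  6 , - 3  ,-1/7,  0, 2,3, 7,8.02]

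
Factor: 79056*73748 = 2^6*3^4*61^1 * 103^1*179^1 = 5830221888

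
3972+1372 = 5344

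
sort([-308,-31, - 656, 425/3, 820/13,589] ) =[ - 656, - 308,  -  31,820/13, 425/3,589 ] 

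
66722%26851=13020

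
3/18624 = 1/6208 = 0.00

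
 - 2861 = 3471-6332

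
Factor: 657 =3^2*73^1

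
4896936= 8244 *594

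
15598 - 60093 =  - 44495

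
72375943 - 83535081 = - 11159138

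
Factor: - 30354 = - 2^1*3^1*5059^1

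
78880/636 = 19720/159 = 124.03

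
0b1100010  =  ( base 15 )68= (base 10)98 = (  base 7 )200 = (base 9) 118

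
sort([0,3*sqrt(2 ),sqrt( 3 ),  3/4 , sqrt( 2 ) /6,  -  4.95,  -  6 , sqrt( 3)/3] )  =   [-6 , - 4.95, 0, sqrt ( 2 )/6,sqrt(3)/3,3/4, sqrt(3), 3*sqrt( 2)]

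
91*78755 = 7166705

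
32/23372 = 8/5843=0.00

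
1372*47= 64484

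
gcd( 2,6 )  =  2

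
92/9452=23/2363 = 0.01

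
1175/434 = 1175/434 = 2.71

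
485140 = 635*764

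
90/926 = 45/463=0.10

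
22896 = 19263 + 3633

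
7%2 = 1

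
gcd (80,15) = 5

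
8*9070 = 72560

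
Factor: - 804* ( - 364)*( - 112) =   -  2^8* 3^1*7^2 * 13^1*67^1 = - 32777472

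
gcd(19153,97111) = 1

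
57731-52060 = 5671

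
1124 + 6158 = 7282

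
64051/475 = 64051/475 = 134.84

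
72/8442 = 4/469 = 0.01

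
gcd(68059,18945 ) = 1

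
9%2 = 1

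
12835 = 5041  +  7794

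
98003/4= 98003/4 = 24500.75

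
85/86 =85/86 = 0.99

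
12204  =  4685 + 7519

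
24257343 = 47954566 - 23697223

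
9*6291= 56619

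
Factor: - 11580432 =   -  2^4*  3^1*241259^1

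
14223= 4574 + 9649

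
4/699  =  4/699 = 0.01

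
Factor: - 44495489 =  - 5381^1  *  8269^1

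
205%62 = 19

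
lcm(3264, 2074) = 199104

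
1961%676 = 609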